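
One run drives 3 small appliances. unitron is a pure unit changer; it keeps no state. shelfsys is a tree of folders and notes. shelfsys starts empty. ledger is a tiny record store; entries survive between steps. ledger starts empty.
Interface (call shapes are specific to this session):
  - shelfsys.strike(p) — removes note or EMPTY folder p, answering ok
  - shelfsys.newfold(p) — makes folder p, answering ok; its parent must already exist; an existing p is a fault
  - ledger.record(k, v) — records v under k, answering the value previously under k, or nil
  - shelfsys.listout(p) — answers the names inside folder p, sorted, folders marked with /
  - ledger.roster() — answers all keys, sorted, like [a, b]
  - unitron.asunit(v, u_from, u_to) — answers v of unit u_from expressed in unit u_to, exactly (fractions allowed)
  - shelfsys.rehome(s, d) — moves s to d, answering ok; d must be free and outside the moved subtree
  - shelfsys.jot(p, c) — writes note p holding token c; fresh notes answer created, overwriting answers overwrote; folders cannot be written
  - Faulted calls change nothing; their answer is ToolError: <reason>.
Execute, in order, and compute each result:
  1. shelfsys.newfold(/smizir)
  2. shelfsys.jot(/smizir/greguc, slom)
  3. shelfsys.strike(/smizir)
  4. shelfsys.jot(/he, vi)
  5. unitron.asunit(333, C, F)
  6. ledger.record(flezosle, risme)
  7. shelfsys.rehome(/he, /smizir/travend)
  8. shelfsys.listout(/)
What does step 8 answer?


Answer: [smizir/]

Derivation:
-> shelfsys.newfold(p='/smizir')
<- ok
-> shelfsys.jot(p='/smizir/greguc', c='slom')
<- created
-> shelfsys.strike(p='/smizir')
<- ToolError: not empty
-> shelfsys.jot(p='/he', c='vi')
<- created
-> unitron.asunit(v='333', u_from='C', u_to='F')
<- 3157/5
-> ledger.record(k='flezosle', v='risme')
<- nil
-> shelfsys.rehome(s='/he', d='/smizir/travend')
<- ok
-> shelfsys.listout(p='/')
<- [smizir/]


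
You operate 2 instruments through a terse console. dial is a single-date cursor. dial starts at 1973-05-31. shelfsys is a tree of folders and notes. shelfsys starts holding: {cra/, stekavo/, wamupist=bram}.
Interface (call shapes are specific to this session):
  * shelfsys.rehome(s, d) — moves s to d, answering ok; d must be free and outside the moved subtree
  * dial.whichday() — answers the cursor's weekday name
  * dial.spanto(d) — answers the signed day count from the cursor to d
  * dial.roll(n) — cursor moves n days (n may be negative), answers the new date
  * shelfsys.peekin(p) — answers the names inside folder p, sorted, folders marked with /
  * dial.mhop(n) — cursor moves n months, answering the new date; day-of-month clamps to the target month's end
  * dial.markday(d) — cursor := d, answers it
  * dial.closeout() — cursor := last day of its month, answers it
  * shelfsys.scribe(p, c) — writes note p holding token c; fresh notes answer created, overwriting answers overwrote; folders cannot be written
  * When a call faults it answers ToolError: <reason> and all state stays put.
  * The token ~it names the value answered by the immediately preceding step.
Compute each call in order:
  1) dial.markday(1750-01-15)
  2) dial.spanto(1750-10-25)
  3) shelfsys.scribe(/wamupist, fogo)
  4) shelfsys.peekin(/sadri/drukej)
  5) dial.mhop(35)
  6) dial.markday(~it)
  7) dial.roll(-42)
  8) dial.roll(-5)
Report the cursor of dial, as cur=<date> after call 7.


·→ markday(d→1750-01-15)
·← 1750-01-15
·→ spanto(d→1750-10-25)
·← 283
·→ scribe(p→/wamupist, c→fogo)
·← overwrote
·→ peekin(p→/sadri/drukej)
·← ToolError: not found
·→ mhop(n→35)
·← 1752-12-15
·→ markday(d→~it)
·← 1752-12-15
·→ roll(n→-42)
·← 1752-11-03
·→ roll(n→-5)
·← 1752-10-29

Answer: cur=1752-11-03


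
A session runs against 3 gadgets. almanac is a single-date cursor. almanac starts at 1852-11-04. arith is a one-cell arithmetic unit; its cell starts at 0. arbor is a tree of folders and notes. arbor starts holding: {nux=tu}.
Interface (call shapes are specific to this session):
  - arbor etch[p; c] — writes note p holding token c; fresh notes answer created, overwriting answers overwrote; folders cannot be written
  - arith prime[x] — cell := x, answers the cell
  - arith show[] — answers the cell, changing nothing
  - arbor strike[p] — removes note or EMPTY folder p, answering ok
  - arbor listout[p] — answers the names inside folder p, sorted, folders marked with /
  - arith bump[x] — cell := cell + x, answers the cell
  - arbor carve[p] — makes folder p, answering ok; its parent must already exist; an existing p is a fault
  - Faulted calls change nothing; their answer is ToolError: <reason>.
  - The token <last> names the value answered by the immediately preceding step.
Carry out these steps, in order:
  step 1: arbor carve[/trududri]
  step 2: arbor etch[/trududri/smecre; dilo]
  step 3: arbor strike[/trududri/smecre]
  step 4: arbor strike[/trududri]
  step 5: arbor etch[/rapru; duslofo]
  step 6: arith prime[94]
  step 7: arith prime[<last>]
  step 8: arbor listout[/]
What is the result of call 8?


·→ arbor carve(p=/trududri)
·← ok
·→ arbor etch(p=/trududri/smecre, c=dilo)
·← created
·→ arbor strike(p=/trududri/smecre)
·← ok
·→ arbor strike(p=/trududri)
·← ok
·→ arbor etch(p=/rapru, c=duslofo)
·← created
·→ arith prime(x=94)
·← 94
·→ arith prime(x=<last>)
·← 94
·→ arbor listout(p=/)
·← [nux, rapru]

Answer: [nux, rapru]


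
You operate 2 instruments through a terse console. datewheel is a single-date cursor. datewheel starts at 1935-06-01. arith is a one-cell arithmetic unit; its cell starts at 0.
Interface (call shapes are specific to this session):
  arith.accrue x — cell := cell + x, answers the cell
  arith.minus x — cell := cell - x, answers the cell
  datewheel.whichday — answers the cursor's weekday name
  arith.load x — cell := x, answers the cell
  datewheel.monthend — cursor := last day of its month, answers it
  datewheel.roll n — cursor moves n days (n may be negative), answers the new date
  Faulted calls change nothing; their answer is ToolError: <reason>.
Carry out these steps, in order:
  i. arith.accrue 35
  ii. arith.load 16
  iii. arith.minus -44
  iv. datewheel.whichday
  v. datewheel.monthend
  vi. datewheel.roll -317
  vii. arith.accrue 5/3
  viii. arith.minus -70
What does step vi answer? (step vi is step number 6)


Answer: 1934-08-17

Derivation:
-- arith.accrue(x='35') == 35
-- arith.load(x='16') == 16
-- arith.minus(x='-44') == 60
-- datewheel.whichday() == Saturday
-- datewheel.monthend() == 1935-06-30
-- datewheel.roll(n='-317') == 1934-08-17
-- arith.accrue(x='5/3') == 185/3
-- arith.minus(x='-70') == 395/3


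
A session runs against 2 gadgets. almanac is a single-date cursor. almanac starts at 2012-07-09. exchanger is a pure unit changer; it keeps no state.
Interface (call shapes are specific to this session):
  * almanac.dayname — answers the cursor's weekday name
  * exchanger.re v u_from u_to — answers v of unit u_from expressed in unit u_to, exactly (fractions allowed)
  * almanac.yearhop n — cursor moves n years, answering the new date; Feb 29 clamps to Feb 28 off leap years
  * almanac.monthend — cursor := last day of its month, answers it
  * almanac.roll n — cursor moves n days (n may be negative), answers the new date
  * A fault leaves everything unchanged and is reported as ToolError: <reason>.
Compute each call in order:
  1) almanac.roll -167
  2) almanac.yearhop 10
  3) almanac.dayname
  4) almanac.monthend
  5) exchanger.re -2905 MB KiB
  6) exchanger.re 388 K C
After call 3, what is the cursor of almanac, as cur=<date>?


Answer: cur=2022-01-24

Derivation:
~$ almanac.roll n: -167
  2012-01-24
~$ almanac.yearhop n: 10
  2022-01-24
~$ almanac.dayname
  Monday
~$ almanac.monthend
  2022-01-31
~$ exchanger.re v: -2905 u_from: MB u_to: KiB
  -45390625/16
~$ exchanger.re v: 388 u_from: K u_to: C
  2297/20


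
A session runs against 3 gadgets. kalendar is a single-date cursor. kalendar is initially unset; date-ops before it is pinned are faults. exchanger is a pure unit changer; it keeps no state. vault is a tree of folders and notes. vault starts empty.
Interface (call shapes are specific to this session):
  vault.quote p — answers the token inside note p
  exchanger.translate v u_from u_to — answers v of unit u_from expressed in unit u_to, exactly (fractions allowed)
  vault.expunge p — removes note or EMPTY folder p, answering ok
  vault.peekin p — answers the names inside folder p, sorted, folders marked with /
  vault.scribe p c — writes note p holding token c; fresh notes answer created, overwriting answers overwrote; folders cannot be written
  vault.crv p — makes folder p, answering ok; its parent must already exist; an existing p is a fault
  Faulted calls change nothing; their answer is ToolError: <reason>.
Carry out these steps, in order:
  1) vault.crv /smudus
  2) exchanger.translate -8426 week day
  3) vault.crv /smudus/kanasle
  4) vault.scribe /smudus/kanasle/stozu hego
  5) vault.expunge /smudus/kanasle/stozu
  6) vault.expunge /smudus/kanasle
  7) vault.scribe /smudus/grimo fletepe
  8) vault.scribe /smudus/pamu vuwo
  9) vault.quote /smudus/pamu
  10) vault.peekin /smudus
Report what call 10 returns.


Answer: [grimo, pamu]

Derivation:
Act: crv[p='/smudus']
Obs: ok
Act: translate[v='-8426'; u_from='week'; u_to='day']
Obs: -58982
Act: crv[p='/smudus/kanasle']
Obs: ok
Act: scribe[p='/smudus/kanasle/stozu'; c='hego']
Obs: created
Act: expunge[p='/smudus/kanasle/stozu']
Obs: ok
Act: expunge[p='/smudus/kanasle']
Obs: ok
Act: scribe[p='/smudus/grimo'; c='fletepe']
Obs: created
Act: scribe[p='/smudus/pamu'; c='vuwo']
Obs: created
Act: quote[p='/smudus/pamu']
Obs: vuwo
Act: peekin[p='/smudus']
Obs: [grimo, pamu]


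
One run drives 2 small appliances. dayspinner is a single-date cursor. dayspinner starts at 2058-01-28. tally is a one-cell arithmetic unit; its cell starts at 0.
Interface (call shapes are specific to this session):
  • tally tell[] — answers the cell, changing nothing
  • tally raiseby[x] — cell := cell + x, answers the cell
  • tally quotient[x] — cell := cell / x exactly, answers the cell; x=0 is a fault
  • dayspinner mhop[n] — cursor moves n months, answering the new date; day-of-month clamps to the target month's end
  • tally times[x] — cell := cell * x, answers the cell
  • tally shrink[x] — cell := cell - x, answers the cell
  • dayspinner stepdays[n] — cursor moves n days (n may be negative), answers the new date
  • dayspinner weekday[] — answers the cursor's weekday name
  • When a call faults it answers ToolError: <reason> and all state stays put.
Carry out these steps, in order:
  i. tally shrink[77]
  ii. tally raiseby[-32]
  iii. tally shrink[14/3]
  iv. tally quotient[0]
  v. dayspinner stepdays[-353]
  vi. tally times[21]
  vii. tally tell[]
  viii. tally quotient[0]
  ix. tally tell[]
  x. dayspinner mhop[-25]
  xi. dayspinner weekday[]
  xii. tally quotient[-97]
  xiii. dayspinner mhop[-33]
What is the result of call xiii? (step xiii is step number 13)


Answer: 2052-04-09

Derivation:
! tally shrink(x→77) == -77
! tally raiseby(x→-32) == -109
! tally shrink(x→14/3) == -341/3
! tally quotient(x→0) == ToolError: division by zero
! dayspinner stepdays(n→-353) == 2057-02-09
! tally times(x→21) == -2387
! tally tell() == -2387
! tally quotient(x→0) == ToolError: division by zero
! tally tell() == -2387
! dayspinner mhop(n→-25) == 2055-01-09
! dayspinner weekday() == Saturday
! tally quotient(x→-97) == 2387/97
! dayspinner mhop(n→-33) == 2052-04-09


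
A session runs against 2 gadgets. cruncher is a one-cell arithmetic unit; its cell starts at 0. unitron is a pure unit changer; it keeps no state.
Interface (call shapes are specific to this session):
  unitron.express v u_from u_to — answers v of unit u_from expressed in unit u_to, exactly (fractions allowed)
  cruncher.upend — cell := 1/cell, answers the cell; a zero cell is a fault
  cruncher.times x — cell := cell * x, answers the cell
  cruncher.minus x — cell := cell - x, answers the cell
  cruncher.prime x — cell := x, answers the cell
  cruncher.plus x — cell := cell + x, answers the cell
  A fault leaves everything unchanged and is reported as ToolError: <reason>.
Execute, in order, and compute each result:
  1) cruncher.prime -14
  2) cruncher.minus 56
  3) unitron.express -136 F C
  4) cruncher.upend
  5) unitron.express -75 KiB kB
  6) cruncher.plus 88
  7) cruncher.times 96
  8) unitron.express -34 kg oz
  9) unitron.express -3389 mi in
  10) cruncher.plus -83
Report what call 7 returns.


Answer: 295632/35

Derivation:
→ cruncher.prime(x='-14')
← -14
→ cruncher.minus(x='56')
← -70
→ unitron.express(v='-136', u_from='F', u_to='C')
← -280/3
→ cruncher.upend()
← -1/70
→ unitron.express(v='-75', u_from='KiB', u_to='kB')
← -384/5
→ cruncher.plus(x='88')
← 6159/70
→ cruncher.times(x='96')
← 295632/35
→ unitron.express(v='-34', u_from='kg', u_to='oz')
← -54400000000/45359237
→ unitron.express(v='-3389', u_from='mi', u_to='in')
← -214727040
→ cruncher.plus(x='-83')
← 292727/35


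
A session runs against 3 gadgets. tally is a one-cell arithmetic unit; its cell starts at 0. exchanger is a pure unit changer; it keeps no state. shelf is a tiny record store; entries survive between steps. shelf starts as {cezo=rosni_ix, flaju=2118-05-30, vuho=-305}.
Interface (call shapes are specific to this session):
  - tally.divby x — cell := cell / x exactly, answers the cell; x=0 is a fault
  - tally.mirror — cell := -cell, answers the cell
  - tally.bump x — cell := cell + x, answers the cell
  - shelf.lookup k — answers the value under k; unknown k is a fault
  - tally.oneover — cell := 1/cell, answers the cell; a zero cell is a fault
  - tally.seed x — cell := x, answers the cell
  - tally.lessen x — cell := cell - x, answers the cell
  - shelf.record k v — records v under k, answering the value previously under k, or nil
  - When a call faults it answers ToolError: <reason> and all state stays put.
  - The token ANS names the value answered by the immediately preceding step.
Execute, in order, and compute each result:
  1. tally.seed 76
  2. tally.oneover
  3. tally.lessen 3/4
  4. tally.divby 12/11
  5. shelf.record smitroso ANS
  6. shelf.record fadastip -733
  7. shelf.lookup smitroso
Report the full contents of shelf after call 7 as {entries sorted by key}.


→ tally.seed(x=76)
← 76
→ tally.oneover()
← 1/76
→ tally.lessen(x=3/4)
← -14/19
→ tally.divby(x=12/11)
← -77/114
→ shelf.record(k=smitroso, v=ANS)
← nil
→ shelf.record(k=fadastip, v=-733)
← nil
→ shelf.lookup(k=smitroso)
← -77/114

Answer: {cezo=rosni_ix, fadastip=-733, flaju=2118-05-30, smitroso=-77/114, vuho=-305}


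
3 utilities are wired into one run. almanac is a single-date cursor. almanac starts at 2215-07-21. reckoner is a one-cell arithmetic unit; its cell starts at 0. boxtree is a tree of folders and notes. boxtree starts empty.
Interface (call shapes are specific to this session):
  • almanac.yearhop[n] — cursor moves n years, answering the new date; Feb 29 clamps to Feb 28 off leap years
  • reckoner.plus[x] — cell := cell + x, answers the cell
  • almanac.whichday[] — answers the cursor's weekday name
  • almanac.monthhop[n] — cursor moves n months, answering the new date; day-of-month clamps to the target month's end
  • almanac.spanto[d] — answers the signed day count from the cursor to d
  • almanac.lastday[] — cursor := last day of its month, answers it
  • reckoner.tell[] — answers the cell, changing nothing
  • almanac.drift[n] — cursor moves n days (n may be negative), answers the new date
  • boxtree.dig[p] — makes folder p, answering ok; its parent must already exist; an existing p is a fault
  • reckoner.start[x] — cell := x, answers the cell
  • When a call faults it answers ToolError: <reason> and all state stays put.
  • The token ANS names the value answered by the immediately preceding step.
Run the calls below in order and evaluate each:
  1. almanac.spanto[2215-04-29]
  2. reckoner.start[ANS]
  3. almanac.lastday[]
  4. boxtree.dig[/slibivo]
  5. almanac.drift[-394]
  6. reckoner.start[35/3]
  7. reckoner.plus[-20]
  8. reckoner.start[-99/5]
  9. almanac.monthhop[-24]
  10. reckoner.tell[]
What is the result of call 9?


Act: almanac.spanto[d='2215-04-29']
Obs: -83
Act: reckoner.start[x='ANS']
Obs: -83
Act: almanac.lastday[]
Obs: 2215-07-31
Act: boxtree.dig[p='/slibivo']
Obs: ok
Act: almanac.drift[n='-394']
Obs: 2214-07-02
Act: reckoner.start[x='35/3']
Obs: 35/3
Act: reckoner.plus[x='-20']
Obs: -25/3
Act: reckoner.start[x='-99/5']
Obs: -99/5
Act: almanac.monthhop[n='-24']
Obs: 2212-07-02
Act: reckoner.tell[]
Obs: -99/5

Answer: 2212-07-02


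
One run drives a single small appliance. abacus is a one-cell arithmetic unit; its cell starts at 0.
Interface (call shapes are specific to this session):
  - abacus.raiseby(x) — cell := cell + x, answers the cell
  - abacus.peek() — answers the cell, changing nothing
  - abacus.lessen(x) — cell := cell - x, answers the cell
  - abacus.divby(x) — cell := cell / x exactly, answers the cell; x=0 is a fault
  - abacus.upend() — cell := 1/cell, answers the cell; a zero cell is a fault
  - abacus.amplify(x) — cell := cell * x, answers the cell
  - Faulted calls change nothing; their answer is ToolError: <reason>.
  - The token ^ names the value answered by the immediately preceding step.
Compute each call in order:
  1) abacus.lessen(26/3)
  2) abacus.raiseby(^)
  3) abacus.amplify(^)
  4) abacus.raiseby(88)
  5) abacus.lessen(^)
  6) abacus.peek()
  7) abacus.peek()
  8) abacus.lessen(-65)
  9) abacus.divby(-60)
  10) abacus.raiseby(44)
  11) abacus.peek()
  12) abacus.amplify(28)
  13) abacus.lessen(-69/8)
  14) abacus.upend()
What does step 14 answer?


Do: abacus.lessen[x: 26/3]
See: -26/3
Do: abacus.raiseby[x: ^]
See: -52/3
Do: abacus.amplify[x: ^]
See: 2704/9
Do: abacus.raiseby[x: 88]
See: 3496/9
Do: abacus.lessen[x: ^]
See: 0
Do: abacus.peek[]
See: 0
Do: abacus.peek[]
See: 0
Do: abacus.lessen[x: -65]
See: 65
Do: abacus.divby[x: -60]
See: -13/12
Do: abacus.raiseby[x: 44]
See: 515/12
Do: abacus.peek[]
See: 515/12
Do: abacus.amplify[x: 28]
See: 3605/3
Do: abacus.lessen[x: -69/8]
See: 29047/24
Do: abacus.upend[]
See: 24/29047

Answer: 24/29047


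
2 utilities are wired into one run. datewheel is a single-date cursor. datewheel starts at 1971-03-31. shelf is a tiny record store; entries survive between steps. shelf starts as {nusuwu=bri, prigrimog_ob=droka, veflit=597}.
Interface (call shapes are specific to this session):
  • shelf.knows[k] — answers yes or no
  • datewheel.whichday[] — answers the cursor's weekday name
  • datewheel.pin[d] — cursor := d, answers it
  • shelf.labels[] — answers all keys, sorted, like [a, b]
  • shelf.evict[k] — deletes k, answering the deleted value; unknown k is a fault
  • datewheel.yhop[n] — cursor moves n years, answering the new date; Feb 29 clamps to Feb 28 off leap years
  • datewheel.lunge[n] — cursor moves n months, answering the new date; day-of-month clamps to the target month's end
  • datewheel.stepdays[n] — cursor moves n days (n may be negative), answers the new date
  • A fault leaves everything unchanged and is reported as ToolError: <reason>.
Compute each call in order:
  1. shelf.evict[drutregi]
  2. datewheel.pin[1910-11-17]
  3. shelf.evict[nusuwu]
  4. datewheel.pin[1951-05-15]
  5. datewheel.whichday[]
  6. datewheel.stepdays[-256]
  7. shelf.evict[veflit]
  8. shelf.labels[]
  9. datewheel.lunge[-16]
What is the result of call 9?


> evict k=drutregi
:: ToolError: no such key drutregi
> pin d=1910-11-17
:: 1910-11-17
> evict k=nusuwu
:: bri
> pin d=1951-05-15
:: 1951-05-15
> whichday
:: Tuesday
> stepdays n=-256
:: 1950-09-01
> evict k=veflit
:: 597
> labels
:: [prigrimog_ob]
> lunge n=-16
:: 1949-05-01

Answer: 1949-05-01


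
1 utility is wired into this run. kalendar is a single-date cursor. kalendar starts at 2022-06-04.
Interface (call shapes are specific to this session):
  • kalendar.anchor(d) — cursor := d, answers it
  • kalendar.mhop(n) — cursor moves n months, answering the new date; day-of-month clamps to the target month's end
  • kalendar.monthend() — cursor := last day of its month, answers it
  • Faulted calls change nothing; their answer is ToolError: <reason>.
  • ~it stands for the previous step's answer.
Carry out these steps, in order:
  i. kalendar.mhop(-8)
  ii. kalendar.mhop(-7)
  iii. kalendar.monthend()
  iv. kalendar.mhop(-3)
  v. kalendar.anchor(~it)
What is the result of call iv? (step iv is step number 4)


Step: kalendar.mhop[n: -8]
Result: 2021-10-04
Step: kalendar.mhop[n: -7]
Result: 2021-03-04
Step: kalendar.monthend[]
Result: 2021-03-31
Step: kalendar.mhop[n: -3]
Result: 2020-12-31
Step: kalendar.anchor[d: ~it]
Result: 2020-12-31

Answer: 2020-12-31


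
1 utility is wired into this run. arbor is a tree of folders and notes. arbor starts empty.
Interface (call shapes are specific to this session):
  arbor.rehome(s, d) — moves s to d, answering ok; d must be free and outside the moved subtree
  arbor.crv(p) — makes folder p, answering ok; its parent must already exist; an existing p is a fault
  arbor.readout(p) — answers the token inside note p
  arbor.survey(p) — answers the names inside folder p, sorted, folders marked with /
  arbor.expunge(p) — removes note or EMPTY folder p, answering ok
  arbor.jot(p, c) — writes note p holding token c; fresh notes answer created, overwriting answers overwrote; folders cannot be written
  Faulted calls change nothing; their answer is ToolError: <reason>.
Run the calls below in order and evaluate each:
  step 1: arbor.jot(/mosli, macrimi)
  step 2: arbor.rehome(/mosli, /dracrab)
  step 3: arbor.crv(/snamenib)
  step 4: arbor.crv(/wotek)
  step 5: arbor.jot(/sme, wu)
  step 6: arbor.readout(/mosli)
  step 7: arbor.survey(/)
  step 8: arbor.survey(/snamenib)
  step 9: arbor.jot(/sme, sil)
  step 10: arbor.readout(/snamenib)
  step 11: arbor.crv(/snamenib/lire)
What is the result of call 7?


Answer: [dracrab, sme, snamenib/, wotek/]

Derivation:
Act: jot[p→/mosli; c→macrimi]
Obs: created
Act: rehome[s→/mosli; d→/dracrab]
Obs: ok
Act: crv[p→/snamenib]
Obs: ok
Act: crv[p→/wotek]
Obs: ok
Act: jot[p→/sme; c→wu]
Obs: created
Act: readout[p→/mosli]
Obs: ToolError: not found
Act: survey[p→/]
Obs: [dracrab, sme, snamenib/, wotek/]
Act: survey[p→/snamenib]
Obs: []
Act: jot[p→/sme; c→sil]
Obs: overwrote
Act: readout[p→/snamenib]
Obs: ToolError: is a directory
Act: crv[p→/snamenib/lire]
Obs: ok


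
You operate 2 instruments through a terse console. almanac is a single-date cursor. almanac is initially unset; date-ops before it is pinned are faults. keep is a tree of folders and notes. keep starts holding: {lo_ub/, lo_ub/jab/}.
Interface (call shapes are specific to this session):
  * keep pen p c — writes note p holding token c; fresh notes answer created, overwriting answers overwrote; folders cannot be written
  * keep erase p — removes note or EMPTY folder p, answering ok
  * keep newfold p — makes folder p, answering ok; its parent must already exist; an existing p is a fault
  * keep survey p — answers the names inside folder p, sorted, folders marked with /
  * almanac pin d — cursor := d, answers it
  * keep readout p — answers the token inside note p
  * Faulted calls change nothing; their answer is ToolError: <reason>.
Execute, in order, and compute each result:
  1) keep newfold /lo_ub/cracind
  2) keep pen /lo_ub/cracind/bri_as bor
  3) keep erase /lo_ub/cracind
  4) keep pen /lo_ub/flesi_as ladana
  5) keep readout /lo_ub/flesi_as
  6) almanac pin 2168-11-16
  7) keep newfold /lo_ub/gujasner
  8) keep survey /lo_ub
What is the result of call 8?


Answer: [cracind/, flesi_as, gujasner/, jab/]

Derivation:
Do: keep newfold[p=/lo_ub/cracind]
See: ok
Do: keep pen[p=/lo_ub/cracind/bri_as; c=bor]
See: created
Do: keep erase[p=/lo_ub/cracind]
See: ToolError: not empty
Do: keep pen[p=/lo_ub/flesi_as; c=ladana]
See: created
Do: keep readout[p=/lo_ub/flesi_as]
See: ladana
Do: almanac pin[d=2168-11-16]
See: 2168-11-16
Do: keep newfold[p=/lo_ub/gujasner]
See: ok
Do: keep survey[p=/lo_ub]
See: [cracind/, flesi_as, gujasner/, jab/]


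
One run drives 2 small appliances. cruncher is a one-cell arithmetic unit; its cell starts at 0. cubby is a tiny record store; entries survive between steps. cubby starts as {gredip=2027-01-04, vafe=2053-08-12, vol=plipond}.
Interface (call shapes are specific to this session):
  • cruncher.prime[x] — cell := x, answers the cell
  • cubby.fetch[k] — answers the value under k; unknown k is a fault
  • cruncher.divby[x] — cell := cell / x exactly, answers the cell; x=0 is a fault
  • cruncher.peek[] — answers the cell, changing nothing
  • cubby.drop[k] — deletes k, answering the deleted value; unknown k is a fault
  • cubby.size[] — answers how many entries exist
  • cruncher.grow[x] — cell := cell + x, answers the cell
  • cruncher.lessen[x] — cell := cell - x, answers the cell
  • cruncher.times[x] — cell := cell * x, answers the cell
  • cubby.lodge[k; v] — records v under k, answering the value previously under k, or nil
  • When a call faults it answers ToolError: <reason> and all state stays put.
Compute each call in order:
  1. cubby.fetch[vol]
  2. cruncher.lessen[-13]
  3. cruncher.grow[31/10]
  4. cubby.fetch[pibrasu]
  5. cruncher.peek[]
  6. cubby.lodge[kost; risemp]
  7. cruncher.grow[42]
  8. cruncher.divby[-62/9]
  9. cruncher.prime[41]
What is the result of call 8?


Answer: -5229/620

Derivation:
;; 1. fetch(k: vol) == plipond
;; 2. lessen(x: -13) == 13
;; 3. grow(x: 31/10) == 161/10
;; 4. fetch(k: pibrasu) == ToolError: no such key pibrasu
;; 5. peek() == 161/10
;; 6. lodge(k: kost, v: risemp) == nil
;; 7. grow(x: 42) == 581/10
;; 8. divby(x: -62/9) == -5229/620
;; 9. prime(x: 41) == 41


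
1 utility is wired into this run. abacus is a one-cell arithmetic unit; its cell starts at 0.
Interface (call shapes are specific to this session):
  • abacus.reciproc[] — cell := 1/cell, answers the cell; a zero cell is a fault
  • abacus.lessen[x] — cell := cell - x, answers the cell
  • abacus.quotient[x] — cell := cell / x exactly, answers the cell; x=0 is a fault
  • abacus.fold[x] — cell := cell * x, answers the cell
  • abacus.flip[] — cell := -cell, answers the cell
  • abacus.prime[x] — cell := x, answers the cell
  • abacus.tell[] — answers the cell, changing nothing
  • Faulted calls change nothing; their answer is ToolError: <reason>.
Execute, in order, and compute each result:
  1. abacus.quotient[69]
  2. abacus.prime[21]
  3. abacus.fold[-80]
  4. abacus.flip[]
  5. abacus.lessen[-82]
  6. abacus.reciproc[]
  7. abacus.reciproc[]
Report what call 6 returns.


Answer: 1/1762

Derivation:
Step: abacus.quotient[x: 69]
Result: 0
Step: abacus.prime[x: 21]
Result: 21
Step: abacus.fold[x: -80]
Result: -1680
Step: abacus.flip[]
Result: 1680
Step: abacus.lessen[x: -82]
Result: 1762
Step: abacus.reciproc[]
Result: 1/1762
Step: abacus.reciproc[]
Result: 1762


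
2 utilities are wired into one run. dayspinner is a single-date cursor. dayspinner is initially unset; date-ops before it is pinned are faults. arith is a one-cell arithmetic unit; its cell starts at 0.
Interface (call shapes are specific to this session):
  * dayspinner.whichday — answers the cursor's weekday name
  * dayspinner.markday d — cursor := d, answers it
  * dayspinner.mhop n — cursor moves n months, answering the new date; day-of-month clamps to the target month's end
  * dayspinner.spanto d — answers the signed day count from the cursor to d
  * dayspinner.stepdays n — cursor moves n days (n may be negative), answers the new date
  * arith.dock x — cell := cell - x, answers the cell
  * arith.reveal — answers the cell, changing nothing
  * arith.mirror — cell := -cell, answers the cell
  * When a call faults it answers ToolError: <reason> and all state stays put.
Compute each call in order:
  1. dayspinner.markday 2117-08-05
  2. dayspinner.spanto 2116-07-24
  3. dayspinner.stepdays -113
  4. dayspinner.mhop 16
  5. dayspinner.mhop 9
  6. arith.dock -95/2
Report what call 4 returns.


Using dayspinner.markday using 2117-08-05, — result: 2117-08-05.
I run dayspinner.spanto using 2116-07-24, and see -377.
I use dayspinner.stepdays using -113, giving 2117-04-14.
Using dayspinner.mhop using 16, — result: 2118-08-14.
Next I call dayspinner.mhop using 9, and get 2119-05-14.
I call arith.dock using -95/2, and observe 95/2.

Answer: 2118-08-14


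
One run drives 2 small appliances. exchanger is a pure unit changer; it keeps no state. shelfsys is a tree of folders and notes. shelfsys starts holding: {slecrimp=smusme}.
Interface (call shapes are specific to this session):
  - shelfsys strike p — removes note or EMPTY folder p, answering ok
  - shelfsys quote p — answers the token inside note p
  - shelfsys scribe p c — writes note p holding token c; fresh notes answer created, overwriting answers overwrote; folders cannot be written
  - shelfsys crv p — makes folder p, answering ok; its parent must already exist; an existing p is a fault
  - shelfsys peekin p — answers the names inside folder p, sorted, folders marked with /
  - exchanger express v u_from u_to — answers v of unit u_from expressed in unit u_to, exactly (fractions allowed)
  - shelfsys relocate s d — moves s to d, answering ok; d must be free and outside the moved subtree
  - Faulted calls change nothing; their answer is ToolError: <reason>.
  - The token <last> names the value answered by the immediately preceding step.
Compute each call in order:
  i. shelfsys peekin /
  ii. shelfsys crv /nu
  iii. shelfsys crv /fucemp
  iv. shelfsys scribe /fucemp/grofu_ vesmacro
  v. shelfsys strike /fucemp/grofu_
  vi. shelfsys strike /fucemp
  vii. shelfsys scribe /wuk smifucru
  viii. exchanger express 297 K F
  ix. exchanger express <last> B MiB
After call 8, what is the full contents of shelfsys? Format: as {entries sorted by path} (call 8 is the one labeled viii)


Answer: {nu/, slecrimp=smusme, wuk=smifucru}

Derivation:
$ shelfsys peekin p=/
:: [slecrimp]
$ shelfsys crv p=/nu
:: ok
$ shelfsys crv p=/fucemp
:: ok
$ shelfsys scribe p=/fucemp/grofu_ c=vesmacro
:: created
$ shelfsys strike p=/fucemp/grofu_
:: ok
$ shelfsys strike p=/fucemp
:: ok
$ shelfsys scribe p=/wuk c=smifucru
:: created
$ exchanger express v=297 u_from=K u_to=F
:: 7493/100
$ exchanger express v=<last> u_from=B u_to=MiB
:: 7493/104857600


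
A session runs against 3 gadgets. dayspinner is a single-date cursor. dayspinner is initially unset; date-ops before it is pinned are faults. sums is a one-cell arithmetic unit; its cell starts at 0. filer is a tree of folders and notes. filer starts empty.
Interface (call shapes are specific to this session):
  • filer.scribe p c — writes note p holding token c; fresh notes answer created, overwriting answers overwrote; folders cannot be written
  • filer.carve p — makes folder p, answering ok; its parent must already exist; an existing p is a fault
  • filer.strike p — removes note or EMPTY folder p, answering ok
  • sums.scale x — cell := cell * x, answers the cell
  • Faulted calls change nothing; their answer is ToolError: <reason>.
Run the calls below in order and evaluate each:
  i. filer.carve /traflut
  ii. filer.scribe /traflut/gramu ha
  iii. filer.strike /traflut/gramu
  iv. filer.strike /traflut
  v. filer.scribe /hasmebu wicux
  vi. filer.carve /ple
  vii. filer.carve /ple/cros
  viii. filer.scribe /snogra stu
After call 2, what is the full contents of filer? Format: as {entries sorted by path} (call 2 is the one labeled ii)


Answer: {traflut/, traflut/gramu=ha}

Derivation:
;; filer.carve(p: /traflut) == ok
;; filer.scribe(p: /traflut/gramu, c: ha) == created
;; filer.strike(p: /traflut/gramu) == ok
;; filer.strike(p: /traflut) == ok
;; filer.scribe(p: /hasmebu, c: wicux) == created
;; filer.carve(p: /ple) == ok
;; filer.carve(p: /ple/cros) == ok
;; filer.scribe(p: /snogra, c: stu) == created


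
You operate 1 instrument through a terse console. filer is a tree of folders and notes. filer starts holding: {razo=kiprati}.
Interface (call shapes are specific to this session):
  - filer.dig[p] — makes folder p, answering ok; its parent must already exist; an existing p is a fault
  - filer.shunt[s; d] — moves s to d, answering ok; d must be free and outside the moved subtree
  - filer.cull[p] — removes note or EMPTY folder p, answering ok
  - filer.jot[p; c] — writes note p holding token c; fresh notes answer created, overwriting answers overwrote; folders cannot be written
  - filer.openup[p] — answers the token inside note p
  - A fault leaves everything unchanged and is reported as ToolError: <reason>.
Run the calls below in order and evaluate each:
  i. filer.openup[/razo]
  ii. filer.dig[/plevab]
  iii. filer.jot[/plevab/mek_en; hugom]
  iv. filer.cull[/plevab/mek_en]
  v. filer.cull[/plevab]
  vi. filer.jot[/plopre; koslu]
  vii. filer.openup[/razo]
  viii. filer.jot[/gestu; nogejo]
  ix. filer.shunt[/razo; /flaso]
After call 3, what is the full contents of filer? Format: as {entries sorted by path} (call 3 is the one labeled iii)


! filer.openup(/razo) : kiprati
! filer.dig(/plevab) : ok
! filer.jot(/plevab/mek_en, hugom) : created
! filer.cull(/plevab/mek_en) : ok
! filer.cull(/plevab) : ok
! filer.jot(/plopre, koslu) : created
! filer.openup(/razo) : kiprati
! filer.jot(/gestu, nogejo) : created
! filer.shunt(/razo, /flaso) : ok

Answer: {plevab/, plevab/mek_en=hugom, razo=kiprati}


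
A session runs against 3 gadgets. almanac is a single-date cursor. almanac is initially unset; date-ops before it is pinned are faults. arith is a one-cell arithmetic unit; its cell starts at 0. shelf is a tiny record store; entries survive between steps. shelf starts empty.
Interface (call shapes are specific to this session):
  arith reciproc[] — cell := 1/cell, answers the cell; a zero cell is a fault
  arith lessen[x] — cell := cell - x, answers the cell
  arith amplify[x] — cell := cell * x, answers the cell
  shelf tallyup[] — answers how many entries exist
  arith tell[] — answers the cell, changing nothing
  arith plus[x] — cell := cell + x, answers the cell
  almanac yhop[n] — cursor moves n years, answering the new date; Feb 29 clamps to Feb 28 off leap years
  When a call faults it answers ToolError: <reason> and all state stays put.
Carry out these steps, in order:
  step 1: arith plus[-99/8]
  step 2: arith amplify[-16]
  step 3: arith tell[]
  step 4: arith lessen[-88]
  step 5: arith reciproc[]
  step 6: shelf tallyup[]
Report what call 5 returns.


-> arith plus(x: -99/8)
<- -99/8
-> arith amplify(x: -16)
<- 198
-> arith tell()
<- 198
-> arith lessen(x: -88)
<- 286
-> arith reciproc()
<- 1/286
-> shelf tallyup()
<- 0

Answer: 1/286


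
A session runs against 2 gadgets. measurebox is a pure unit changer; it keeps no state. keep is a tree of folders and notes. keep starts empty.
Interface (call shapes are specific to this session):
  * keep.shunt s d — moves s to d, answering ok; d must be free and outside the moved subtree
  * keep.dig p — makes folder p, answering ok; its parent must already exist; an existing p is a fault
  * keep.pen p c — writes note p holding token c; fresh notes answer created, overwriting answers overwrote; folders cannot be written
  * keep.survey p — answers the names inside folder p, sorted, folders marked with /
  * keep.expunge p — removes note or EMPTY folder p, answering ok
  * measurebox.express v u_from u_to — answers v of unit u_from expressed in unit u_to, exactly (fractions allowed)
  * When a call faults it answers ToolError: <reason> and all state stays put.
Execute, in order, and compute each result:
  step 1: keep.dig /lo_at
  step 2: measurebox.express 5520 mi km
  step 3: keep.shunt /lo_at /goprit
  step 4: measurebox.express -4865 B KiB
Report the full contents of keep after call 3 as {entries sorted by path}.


I call dig on p→/lo_at, — result: ok.
Calling express on v→5520, u_from→mi, u_to→km, and observe 27761184/3125.
Calling shunt on s→/lo_at, d→/goprit: ok.
Invoking express on v→-4865, u_from→B, u_to→KiB, and get -4865/1024.

Answer: {goprit/}


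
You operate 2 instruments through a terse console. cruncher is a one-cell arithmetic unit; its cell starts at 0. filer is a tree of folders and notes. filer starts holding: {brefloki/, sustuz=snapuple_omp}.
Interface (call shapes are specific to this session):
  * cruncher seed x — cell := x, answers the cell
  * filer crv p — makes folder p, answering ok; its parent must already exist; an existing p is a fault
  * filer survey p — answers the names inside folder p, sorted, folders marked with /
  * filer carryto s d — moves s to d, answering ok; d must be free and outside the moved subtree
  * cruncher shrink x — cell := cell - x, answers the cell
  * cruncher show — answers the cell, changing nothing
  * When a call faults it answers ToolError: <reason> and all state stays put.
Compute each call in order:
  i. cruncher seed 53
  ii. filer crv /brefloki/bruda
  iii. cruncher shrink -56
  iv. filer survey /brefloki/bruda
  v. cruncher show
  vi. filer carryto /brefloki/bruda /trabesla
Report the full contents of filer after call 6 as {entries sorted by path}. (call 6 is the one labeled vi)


Answer: {brefloki/, sustuz=snapuple_omp, trabesla/}

Derivation:
Act: cruncher seed[x→53]
Obs: 53
Act: filer crv[p→/brefloki/bruda]
Obs: ok
Act: cruncher shrink[x→-56]
Obs: 109
Act: filer survey[p→/brefloki/bruda]
Obs: []
Act: cruncher show[]
Obs: 109
Act: filer carryto[s→/brefloki/bruda; d→/trabesla]
Obs: ok


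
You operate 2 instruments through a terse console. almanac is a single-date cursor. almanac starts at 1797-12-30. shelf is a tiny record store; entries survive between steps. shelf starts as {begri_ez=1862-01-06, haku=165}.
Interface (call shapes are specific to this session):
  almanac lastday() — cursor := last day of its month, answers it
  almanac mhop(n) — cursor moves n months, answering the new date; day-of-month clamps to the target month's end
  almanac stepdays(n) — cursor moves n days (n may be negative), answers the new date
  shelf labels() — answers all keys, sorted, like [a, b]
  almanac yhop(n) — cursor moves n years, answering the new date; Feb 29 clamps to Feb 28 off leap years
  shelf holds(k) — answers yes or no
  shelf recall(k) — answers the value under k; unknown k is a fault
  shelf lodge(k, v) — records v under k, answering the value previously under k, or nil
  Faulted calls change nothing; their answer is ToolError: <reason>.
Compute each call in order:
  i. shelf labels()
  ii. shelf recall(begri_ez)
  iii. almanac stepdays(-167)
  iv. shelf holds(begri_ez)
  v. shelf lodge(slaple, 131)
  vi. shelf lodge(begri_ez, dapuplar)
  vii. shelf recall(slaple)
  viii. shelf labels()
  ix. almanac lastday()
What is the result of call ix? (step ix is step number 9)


Answer: 1797-07-31

Derivation:
→ shelf labels()
← [begri_ez, haku]
→ shelf recall(begri_ez)
← 1862-01-06
→ almanac stepdays(-167)
← 1797-07-16
→ shelf holds(begri_ez)
← yes
→ shelf lodge(slaple, 131)
← nil
→ shelf lodge(begri_ez, dapuplar)
← 1862-01-06
→ shelf recall(slaple)
← 131
→ shelf labels()
← [begri_ez, haku, slaple]
→ almanac lastday()
← 1797-07-31


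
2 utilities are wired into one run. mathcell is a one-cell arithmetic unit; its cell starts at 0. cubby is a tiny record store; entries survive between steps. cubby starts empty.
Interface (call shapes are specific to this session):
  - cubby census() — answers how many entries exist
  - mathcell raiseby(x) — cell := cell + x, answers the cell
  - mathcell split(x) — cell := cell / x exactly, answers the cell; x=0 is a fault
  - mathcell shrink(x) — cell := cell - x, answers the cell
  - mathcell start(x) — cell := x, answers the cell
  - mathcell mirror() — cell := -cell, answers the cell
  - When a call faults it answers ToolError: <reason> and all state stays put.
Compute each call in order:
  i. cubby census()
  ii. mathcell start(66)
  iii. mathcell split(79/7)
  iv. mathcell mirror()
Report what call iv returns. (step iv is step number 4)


Answer: -462/79

Derivation:
CALL cubby census[]
RET  0
CALL mathcell start[66]
RET  66
CALL mathcell split[79/7]
RET  462/79
CALL mathcell mirror[]
RET  -462/79
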